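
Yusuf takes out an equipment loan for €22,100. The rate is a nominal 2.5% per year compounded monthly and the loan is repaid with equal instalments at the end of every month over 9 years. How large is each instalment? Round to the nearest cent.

With 12 periods per year: i = 0.00208333, n = 108.
PMT = 22100 / ( [1 − (1+0.00208333)^(−108)] / 0.00208333 ) = 22100 / 96.622496 = 228.7252

€228.73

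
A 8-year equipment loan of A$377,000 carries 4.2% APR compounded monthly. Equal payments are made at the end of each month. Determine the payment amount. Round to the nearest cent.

With 12 periods per year: i = 0.0035, n = 96.
PMT = 377000 / ( [1 − (1+0.0035)^(−96)] / 0.0035 ) = 377000 / 81.416443 = 4,630.5143

A$4,630.51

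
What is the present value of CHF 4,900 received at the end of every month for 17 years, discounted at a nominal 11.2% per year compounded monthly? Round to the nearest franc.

CHF 446,096

With 12 periods per year: i = 0.00933333, n = 204.
Annuity factor a(204|0.00933333) = 91.040052; PV = 4900 × 91.040052 = 446,096.2549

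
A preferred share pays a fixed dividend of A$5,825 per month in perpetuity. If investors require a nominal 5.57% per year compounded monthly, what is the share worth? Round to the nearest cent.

Periodic rate i = 0.0557/12 = 0.00464167.
PV = PMT / i = 5825 / 0.00464167 = 1,254,937.1634

A$1,254,937.16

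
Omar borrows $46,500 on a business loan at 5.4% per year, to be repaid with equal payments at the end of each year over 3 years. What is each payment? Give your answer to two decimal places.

Annuity-PV factor = 2.702965; PMT = 46500 / 2.702965 = 17,203.3331

$17,203.33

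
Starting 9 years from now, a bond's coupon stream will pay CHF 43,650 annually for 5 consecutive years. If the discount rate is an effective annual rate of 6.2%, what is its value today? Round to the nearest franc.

CHF 113,020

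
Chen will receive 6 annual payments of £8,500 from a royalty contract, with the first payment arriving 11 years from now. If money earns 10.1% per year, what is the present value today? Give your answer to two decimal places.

£14,102.25

PV at t=10 (ordinary 6-year annuity): 8500 × a(6|0.101) = 8500 × 4.342527 = 36,911.4811
PV₀ = 36,911.4811 / (1+0.101)^10 = 36,911.4811 / 2.617419 = 14,102.2459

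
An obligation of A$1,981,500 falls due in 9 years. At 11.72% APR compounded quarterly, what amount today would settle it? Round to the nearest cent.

A$700,620.85

i = 0.1172/4 = 0.0293 per quarter; n = 9·4 = 36.
Discount factor = (1+0.0293)^(−36) = 0.353581; PV = 1,981,500 × 0.353581 = 700,620.8488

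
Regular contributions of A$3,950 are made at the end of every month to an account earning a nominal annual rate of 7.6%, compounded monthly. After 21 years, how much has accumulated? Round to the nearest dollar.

Periodic rate i = 0.076/12 = 0.00633333; n = 21 × 12 = 252 periods.
FV = PMT · [(1+i)^n − 1] / i = 3950 · 617.130682 = 2,437,666.1921

A$2,437,666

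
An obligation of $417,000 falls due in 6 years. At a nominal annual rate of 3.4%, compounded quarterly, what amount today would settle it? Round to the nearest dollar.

$340,341

i = 0.034/4 = 0.0085 per quarter; n = 6·4 = 24.
PV = 417,000 / (1 + 0.0085)^24 = 417,000 / 1.225241 = 340,341.0966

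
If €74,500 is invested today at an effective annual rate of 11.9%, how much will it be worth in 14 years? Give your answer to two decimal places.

€359,565.06

FV = PV·(1+i)^n = 74,500 × 4.826377 = 359,565.0606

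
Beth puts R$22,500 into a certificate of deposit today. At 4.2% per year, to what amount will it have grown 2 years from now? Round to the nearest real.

R$24,430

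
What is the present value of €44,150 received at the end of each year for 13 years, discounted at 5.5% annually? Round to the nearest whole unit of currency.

€402,519

PV = PMT · [1 − (1+i)^(−n)] / i = 44150 · 9.117079 = 402,519.0171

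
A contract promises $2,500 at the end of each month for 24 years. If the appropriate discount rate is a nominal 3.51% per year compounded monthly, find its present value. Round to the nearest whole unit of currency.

i = 0.0351/12 = 0.002925 per month; n = 24·12 = 288.
PV = PMT · [1 − (1+i)^(−n)] / i = 2500 · 194.459641 = 486,149.1021

$486,149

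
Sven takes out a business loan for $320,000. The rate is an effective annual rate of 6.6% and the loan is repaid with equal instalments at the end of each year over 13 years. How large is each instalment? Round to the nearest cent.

PMT = 320000 / ( [1 − (1+0.066)^(−13)] / 0.066 ) = 320000 / 8.550475 = 37,424.8234

$37,424.82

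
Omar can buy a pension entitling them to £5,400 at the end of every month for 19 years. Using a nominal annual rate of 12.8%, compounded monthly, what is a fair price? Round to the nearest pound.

£461,194

Periodic rate i = 0.128/12 = 0.0106667; n = 19 × 12 = 228 periods.
Annuity factor a(228|0.0106667) = 85.406266; PV = 5400 × 85.406266 = 461,193.8369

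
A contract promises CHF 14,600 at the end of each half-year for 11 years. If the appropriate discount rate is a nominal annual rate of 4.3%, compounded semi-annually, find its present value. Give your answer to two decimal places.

CHF 253,794.39

With 2 periods per year: i = 0.0215, n = 22.
Annuity factor a(22|0.0215) = 17.383178; PV = 14600 × 17.383178 = 253,794.3940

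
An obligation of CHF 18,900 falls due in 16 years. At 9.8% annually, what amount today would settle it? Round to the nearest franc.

PV = 18,900 / (1 + 0.098)^16 = 18,900 / 4.463108 = 4,234.7167

CHF 4,235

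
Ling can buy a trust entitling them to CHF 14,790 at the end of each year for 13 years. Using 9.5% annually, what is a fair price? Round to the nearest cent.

CHF 107,836.52

PV = PMT · [1 − (1+i)^(−n)] / i = 14790 · 7.291178 = 107,836.5157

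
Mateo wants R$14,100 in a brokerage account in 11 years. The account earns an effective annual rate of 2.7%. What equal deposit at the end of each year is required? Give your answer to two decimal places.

PMT = 14100 / ( [(1+0.027)^11 − 1] / 0.027 ) = 14100 / 12.612033 = 1,117.9800

R$1,117.98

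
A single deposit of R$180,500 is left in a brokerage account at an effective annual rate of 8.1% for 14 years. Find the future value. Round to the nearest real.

180,500 × (1+0.081)^14 = 180,500 × 2.975498 = 537,077.4541

R$537,077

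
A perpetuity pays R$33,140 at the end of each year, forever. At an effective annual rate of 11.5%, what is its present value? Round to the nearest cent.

PV = PMT / i = 33140 / 0.115 = 288,173.9130

R$288,173.91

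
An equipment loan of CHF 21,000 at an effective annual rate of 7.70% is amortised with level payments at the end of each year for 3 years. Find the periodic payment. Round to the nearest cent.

CHF 8,104.63

Annuity-PV factor = 2.591111; PMT = 21000 / 2.591111 = 8,104.6307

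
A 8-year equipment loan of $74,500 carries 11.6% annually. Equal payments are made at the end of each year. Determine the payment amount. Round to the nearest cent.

Annuity-PV factor = 5.037841; PMT = 74500 / 5.037841 = 14,788.0806

$14,788.08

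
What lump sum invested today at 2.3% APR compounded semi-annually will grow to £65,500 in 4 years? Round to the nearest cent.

With 2 periods per year: i = 0.0115, n = 8.
Discount factor = (1+0.0115)^(−8) = 0.912584; PV = 65,500 × 0.912584 = 59,774.2593

£59,774.26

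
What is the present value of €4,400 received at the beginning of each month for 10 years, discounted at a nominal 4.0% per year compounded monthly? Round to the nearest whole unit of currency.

€436,037

With 12 periods per year: i = 0.00333333, n = 120.
PV = PMT · [1 − (1+i)^(−n)] / i × (1+i) = 4400 · 99.099409 = 436,037.3986
(annuity-due: payments at period start, so ×(1+i).)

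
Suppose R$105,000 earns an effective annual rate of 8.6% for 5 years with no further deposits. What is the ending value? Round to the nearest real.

R$158,613

FV = 105,000 × (1 + 0.086)^5 = 158,612.8707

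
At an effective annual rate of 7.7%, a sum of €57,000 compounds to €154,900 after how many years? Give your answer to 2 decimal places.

(1+i)^n = 154900/57000 = 2.71754, so n = ln 2.71754 / ln 1.077 = 13.4772 years

13.48 years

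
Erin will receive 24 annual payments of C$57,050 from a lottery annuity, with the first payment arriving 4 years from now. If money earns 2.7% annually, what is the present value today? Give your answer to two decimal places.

C$921,478.79

Value one period before first payment (t=3): 57050 × [1 − (1+0.027)^(−24)] / 0.027 = 57050 × 17.496091 = 998,151.9811
Discount back 3 years: 998,151.9811 × (1+0.027)^(−3) = 998,151.9811 × 0.923185 = 921,478.7877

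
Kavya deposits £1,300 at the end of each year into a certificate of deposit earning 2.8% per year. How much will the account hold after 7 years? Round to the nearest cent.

FV = 1300 × [(1+0.028)^7 − 1] / 0.028 = 1300 × 7.616221 = 9,901.0878

£9,901.09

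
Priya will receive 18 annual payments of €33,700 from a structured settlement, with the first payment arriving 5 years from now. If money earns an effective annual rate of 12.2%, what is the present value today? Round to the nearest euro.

PV at t=4 (ordinary 18-year annuity): 33700 × a(18|0.122) = 33700 × 7.164510 = 241,443.9765
Discount back 4 years: 241,443.9765 × (1+0.122)^(−4) = 241,443.9765 × 0.630999 = 152,350.8731

€152,351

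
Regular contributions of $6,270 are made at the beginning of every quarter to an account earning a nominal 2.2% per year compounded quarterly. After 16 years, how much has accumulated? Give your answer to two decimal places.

i = 0.022/4 = 0.0055 per quarter; n = 16·4 = 64.
Accumulation factor s(64|0.0055) × (1+i) = 76.881957; FV = 6270 × 76.881957 = 482,049.8680
(annuity-due: payments at period start, so ×(1+i).)

$482,049.87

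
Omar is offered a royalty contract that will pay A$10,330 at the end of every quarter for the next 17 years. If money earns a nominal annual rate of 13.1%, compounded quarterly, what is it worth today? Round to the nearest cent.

A$280,165.30

With 4 periods per year: i = 0.03275, n = 68.
PV = PMT · [1 − (1+i)^(−n)] / i = 10330 · 27.121520 = 280,165.2979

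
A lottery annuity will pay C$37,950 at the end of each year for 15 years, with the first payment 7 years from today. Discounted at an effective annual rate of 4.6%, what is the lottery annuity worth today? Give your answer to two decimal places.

C$309,048.69

PV at t=6 (ordinary 15-year annuity): 37950 × a(15|0.046) = 37950 × 10.666090 = 404,778.1014
PV₀ = 404,778.1014 / (1+0.046)^6 = 404,778.1014 / 1.309755 = 309,048.6863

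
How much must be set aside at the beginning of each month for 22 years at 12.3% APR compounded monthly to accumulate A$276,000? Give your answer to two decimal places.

Periodic rate i = 0.123/12 = 0.01025; n = 22 × 12 = 264 periods.
FV-annuity factor × (1+i) = 1356.642757; PMT = 276000 / 1356.642757 = 203.4434

A$203.44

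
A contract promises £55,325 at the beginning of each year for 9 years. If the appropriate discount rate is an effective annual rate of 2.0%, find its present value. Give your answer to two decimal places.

£460,607.26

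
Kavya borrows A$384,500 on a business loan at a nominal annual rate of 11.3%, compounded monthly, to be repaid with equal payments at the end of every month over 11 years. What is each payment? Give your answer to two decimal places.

A$5,101.03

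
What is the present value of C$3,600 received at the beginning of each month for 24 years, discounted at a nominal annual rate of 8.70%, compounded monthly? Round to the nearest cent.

i = 0.087/12 = 0.00725 per month; n = 24·12 = 288.
Annuity factor a(288|0.00725) × (1+i) = 121.582461; PV = 3600 × 121.582461 = 437,696.8604
(Beginning-of-period payments → annuity-due factor ×(1+i).)

C$437,696.86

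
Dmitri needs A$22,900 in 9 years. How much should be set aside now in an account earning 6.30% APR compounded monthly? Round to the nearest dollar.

Periodic rate i = 0.063/12 = 0.00525; n = 9 × 12 = 108 periods.
PV = FV·(1+i)^(−n) = 22,900 × 0.568066 = 13,008.7225

A$13,009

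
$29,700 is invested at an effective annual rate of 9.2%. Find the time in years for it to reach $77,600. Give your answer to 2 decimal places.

10.91 years

(1+i)^n = 77600/29700 = 2.61279, so n = ln 2.61279 / ln 1.092 = 10.9125 years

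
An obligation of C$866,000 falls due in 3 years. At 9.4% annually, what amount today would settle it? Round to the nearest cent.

Discount factor = (1+0.094)^(−3) = 0.763744; PV = 866,000 × 0.763744 = 661,402.6430

C$661,402.64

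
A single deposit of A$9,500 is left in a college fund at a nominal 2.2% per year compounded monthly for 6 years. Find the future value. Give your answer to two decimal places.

Periodic rate i = 0.022/12 = 0.00183333; n = 6 × 12 = 72 periods.
FV = PV·(1+i)^n = 9,500 × 1.140970 = 10,839.2190

A$10,839.22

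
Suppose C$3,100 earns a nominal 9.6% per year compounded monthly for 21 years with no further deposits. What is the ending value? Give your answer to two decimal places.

With 12 periods per year: i = 0.008, n = 252.
FV = 3,100 × (1 + 0.008)^252 = 23,089.5668

C$23,089.57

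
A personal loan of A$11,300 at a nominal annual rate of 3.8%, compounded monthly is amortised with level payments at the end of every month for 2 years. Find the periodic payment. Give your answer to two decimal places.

A$489.70

Periodic rate i = 0.038/12 = 0.00316667; n = 2 × 12 = 24 periods.
PMT = 11300 / ( [1 − (1+0.00316667)^(−24)] / 0.00316667 ) = 11300 / 23.075525 = 489.6963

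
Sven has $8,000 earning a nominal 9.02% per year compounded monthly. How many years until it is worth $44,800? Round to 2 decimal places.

Periodic rate i = 0.0902/12 = 0.00751667.
n = ln(44800/8000) / ln(1+0.00751667) = ln(5.60000) / 0.007489 = 230.0532 months
= 230.0532/12 years

19.17 years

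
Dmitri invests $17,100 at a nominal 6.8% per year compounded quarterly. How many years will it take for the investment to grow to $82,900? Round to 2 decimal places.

Periodic rate i = 0.068/4 = 0.017.
n = ln(82900/17100) / ln(1+0.017) = ln(4.84795) / 0.016857 = 93.6433 quarters
= 93.6433/4 years

23.41 years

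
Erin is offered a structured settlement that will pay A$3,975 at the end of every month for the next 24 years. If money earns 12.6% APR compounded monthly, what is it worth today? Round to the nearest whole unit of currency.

i = 0.126/12 = 0.0105 per month; n = 24·12 = 288.
PV = PMT · [1 − (1+i)^(−n)] / i = 3975 · 90.535353 = 359,878.0288

A$359,878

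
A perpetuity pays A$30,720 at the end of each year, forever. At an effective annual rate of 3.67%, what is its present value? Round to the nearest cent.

A$837,057.22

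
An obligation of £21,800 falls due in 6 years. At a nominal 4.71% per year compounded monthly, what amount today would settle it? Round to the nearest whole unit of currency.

£16,442

Periodic rate i = 0.0471/12 = 0.003925; n = 6 × 12 = 72 periods.
PV = FV·(1+i)^(−n) = 21,800 × 0.754238 = 16,442.3961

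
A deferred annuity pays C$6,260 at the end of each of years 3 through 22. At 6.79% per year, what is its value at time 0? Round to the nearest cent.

C$59,114.58

Value one period before first payment (t=2): 6260 × [1 − (1+0.0679)^(−20)] / 0.0679 = 6260 × 10.769151 = 67,414.8870
Discount back 2 years: 67,414.8870 × (1+0.0679)^(−2) = 67,414.8870 × 0.876877 = 59,114.5840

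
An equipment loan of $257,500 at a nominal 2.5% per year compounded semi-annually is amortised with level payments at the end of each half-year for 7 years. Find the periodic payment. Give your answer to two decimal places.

$20,163.58

With 2 periods per year: i = 0.0125, n = 14.
Annuity-PV factor = 12.770553; PMT = 257500 / 12.770553 = 20,163.5751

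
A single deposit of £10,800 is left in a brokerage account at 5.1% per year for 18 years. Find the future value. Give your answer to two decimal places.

FV = PV·(1+i)^n = 10,800 × 2.448211 = 26,440.6815

£26,440.68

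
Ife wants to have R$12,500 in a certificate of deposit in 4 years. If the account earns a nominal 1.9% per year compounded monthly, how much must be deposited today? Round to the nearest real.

R$11,586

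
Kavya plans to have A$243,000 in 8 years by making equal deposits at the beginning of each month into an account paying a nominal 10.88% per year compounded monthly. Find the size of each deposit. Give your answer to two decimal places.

With 12 periods per year: i = 0.00906667, n = 96.
PMT = 243000 / ( [(1+0.00906667)^96 − 1] / 0.00906667 × (1+i) ) = 243000 / 153.421016 = 1,583.8769

A$1,583.88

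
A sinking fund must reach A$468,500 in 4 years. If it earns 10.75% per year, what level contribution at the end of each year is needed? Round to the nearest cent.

FV-annuity factor = 4.692467; PMT = 468500 / 4.692467 = 99,840.8663

A$99,840.87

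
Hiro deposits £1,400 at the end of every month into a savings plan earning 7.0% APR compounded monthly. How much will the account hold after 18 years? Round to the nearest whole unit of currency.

£603,009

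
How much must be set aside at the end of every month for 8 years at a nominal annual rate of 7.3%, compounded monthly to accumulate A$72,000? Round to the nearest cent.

A$554.41

With 12 periods per year: i = 0.00608333, n = 96.
PMT = 72000 / ( [(1+0.00608333)^96 − 1] / 0.00608333 ) = 72000 / 129.867492 = 554.4113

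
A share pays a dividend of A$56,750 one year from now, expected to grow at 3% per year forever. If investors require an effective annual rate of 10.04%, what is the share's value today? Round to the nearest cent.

A$806,107.95

PV = PMT / (i − g) = 56750 / (0.1004 − 0.03) = 56750 / 0.070400 = 806,107.9545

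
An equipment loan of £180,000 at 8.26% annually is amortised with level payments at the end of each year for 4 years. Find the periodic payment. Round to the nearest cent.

£54,660.60

Annuity-PV factor = 3.293049; PMT = 180000 / 3.293049 = 54,660.5957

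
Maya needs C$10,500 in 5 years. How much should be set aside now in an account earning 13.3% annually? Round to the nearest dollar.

C$5,624

PV = 10,500 / (1 + 0.133)^5 = 10,500 / 1.867022 = 5,623.9280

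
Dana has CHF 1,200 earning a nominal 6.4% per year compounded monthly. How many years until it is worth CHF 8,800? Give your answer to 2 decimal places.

Periodic rate i = 0.064/12 = 0.00533333.
n = ln(8800/1200) / ln(1+0.00533333) = ln(7.33333) / 0.005319 = 374.5760 months
= 374.5760/12 years

31.21 years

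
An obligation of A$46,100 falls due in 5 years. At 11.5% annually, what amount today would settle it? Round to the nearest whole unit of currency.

PV = FV·(1+i)^(−n) = 46,100 × 0.580264 = 26,750.1726

A$26,750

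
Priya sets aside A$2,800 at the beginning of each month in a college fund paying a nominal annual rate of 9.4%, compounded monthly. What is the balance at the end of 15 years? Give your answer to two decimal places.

A$1,107,223.84

i = 0.094/12 = 0.00783333 per month; n = 15·12 = 180.
FV = PMT · [(1+i)^n − 1] / i × (1+i) = 2800 · 395.437084 = 1,107,223.8350
(Beginning-of-period payments → annuity-due factor ×(1+i).)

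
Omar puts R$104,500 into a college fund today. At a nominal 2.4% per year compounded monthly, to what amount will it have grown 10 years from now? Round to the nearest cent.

i = 0.024/12 = 0.002 per month; n = 10·12 = 120.
FV = 104,500 × (1 + 0.002)^120 = 132,813.6995

R$132,813.70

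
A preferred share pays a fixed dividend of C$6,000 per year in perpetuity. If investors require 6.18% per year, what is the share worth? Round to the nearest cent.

PV = C/r = 6000/0.0618 = 97,087.3786

C$97,087.38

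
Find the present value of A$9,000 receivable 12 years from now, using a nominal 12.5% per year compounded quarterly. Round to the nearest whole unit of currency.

With 4 periods per year: i = 0.03125, n = 48.
Discount factor = (1+0.03125)^(−48) = 0.228313; PV = 9,000 × 0.228313 = 2,054.8132

A$2,055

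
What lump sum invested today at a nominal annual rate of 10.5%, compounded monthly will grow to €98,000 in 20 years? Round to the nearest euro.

€12,111

With 12 periods per year: i = 0.00875, n = 240.
PV = FV·(1+i)^(−n) = 98,000 × 0.123580 = 12,110.8499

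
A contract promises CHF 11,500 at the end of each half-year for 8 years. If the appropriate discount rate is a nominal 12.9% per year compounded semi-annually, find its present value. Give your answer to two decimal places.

With 2 periods per year: i = 0.0645, n = 16.
PV = 11500 × [1 − (1+0.0645)^(−16)] / 0.0645 = 11500 × 9.800794 = 112,709.1281

CHF 112,709.13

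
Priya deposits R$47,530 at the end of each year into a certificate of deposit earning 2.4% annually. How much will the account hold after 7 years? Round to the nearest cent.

R$357,646.66

FV = 47530 × [(1+0.024)^7 − 1] / 0.024 = 47530 × 7.524651 = 357,646.6555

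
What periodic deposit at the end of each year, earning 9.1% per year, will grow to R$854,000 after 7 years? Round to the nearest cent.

PMT = 854000 / ( [(1+0.091)^7 − 1] / 0.091 ) = 854000 / 9.228694 = 92,537.4675

R$92,537.47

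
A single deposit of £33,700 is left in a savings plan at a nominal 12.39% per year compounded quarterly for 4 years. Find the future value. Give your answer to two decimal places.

£54,903.50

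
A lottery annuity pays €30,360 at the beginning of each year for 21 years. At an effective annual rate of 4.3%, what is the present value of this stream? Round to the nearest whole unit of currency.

€432,215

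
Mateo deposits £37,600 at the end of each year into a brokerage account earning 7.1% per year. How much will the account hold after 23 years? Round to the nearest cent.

FV = 37600 × [(1+0.071)^23 − 1] / 0.071 = 37600 × 54.133571 = 2,035,422.2747

£2,035,422.27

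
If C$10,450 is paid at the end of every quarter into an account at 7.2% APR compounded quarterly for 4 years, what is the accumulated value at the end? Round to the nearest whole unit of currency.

C$191,784

With 4 periods per year: i = 0.018, n = 16.
Accumulation factor s(16|0.018) = 18.352528; FV = 10450 × 18.352528 = 191,783.9208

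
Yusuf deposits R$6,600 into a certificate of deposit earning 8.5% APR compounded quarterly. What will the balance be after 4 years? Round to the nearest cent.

Periodic rate i = 0.085/4 = 0.02125; n = 4 × 4 = 16 periods.
FV = 6,600 × (1 + 0.02125)^16 = 9,239.6825

R$9,239.68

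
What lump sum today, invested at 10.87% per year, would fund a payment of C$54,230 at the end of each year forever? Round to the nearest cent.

PV = PMT / i = 54230 / 0.1087 = 498,896.0442

C$498,896.04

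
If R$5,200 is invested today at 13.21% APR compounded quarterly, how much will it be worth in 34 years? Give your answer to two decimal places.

R$431,595.08

With 4 periods per year: i = 0.033025, n = 136.
FV = PV·(1+i)^n = 5,200 × 82.999053 = 431,595.0778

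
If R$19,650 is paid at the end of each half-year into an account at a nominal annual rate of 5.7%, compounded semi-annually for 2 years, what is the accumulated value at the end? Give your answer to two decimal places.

R$82,024.45

Periodic rate i = 0.057/2 = 0.0285; n = 2 × 2 = 4 periods.
FV = 19650 × [(1+0.0285)^4 − 1] / 0.0285 = 19650 × 4.174272 = 82,024.4477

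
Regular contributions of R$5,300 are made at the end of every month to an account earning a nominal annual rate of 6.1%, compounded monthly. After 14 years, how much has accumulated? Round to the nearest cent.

R$1,401,231.17

i = 0.061/12 = 0.00508333 per month; n = 14·12 = 168.
FV = 5300 × [(1+0.00508333)^168 − 1] / 0.00508333 = 5300 × 264.383240 = 1,401,231.1699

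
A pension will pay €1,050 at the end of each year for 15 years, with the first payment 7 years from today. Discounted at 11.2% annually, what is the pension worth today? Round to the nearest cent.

PV at t=6 (ordinary 15-year annuity): 1050 × a(15|0.112) = 1050 × 7.112177 = 7,467.7858
Discount back 6 years: 7,467.7858 × (1+0.112)^(−6) = 7,467.7858 × 0.528897 = 3,949.6911

€3,949.69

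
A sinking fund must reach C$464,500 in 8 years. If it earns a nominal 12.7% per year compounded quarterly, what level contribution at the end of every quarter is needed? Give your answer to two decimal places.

C$8,580.14

With 4 periods per year: i = 0.03175, n = 32.
FV-annuity factor = 54.136620; PMT = 464500 / 54.136620 = 8,580.1441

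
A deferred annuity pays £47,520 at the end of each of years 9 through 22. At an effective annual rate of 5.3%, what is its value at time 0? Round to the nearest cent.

PV at t=8 (ordinary 14-year annuity): 47520 × a(14|0.053) = 47520 × 9.711479 = 461,489.4644
Discount back 8 years: 461,489.4644 × (1+0.053)^(−8) = 461,489.4644 × 0.661566 = 305,305.6358

£305,305.64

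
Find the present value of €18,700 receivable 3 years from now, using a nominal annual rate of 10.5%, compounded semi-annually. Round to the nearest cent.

With 2 periods per year: i = 0.0525, n = 6.
PV = FV·(1+i)^(−n) = 18,700 × 0.735643 = 13,756.5325

€13,756.53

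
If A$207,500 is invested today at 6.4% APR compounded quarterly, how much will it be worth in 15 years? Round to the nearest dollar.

A$537,824

With 4 periods per year: i = 0.016, n = 60.
207,500 × (1+0.016)^60 = 207,500 × 2.591925 = 537,824.4948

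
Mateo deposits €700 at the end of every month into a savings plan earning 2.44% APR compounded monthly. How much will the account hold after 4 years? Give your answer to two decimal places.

Periodic rate i = 0.0244/12 = 0.00203333; n = 4 × 12 = 48 periods.
FV = 700 × [(1+0.00203333)^48 − 1] / 0.00203333 = 700 × 50.366775 = 35,256.7424

€35,256.74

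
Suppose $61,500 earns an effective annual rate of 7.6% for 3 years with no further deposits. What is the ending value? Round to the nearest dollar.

61,500 × (1+0.076)^3 = 61,500 × 1.245767 = 76,614.6690

$76,615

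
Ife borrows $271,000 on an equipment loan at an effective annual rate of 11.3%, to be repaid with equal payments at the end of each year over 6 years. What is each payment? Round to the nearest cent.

Annuity-PV factor = 4.194226; PMT = 271000 / 4.194226 = 64,612.6293

$64,612.63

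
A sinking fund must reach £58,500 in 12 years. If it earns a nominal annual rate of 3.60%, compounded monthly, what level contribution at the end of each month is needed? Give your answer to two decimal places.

Periodic rate i = 0.036/12 = 0.003; n = 12 × 12 = 144 periods.
FV-annuity factor = 179.779764; PMT = 58500 / 179.779764 = 325.3981

£325.40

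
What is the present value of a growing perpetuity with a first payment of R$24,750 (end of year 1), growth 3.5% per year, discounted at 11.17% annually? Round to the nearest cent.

PV = D₁/(r − g) = 24750/(0.1117 − 0.035) = 322,685.7888

R$322,685.79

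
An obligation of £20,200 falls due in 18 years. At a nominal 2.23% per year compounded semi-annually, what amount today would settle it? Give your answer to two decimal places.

With 2 periods per year: i = 0.01115, n = 36.
Discount factor = (1+0.01115)^(−36) = 0.670871; PV = 20,200 × 0.670871 = 13,551.5904

£13,551.59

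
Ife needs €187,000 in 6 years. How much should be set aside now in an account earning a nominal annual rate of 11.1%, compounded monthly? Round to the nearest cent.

i = 0.111/12 = 0.00925 per month; n = 6·12 = 72.
Discount factor = (1+0.00925)^(−72) = 0.515335; PV = 187,000 × 0.515335 = 96,367.5959

€96,367.60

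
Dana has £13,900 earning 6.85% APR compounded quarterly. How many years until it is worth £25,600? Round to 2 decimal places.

Periodic rate i = 0.0685/4 = 0.017125.
n = ln(25600/13900) / ln(1+0.017125) = ln(1.84173) / 0.016980 = 35.9660 quarters
= 35.9660/4 years

8.99 years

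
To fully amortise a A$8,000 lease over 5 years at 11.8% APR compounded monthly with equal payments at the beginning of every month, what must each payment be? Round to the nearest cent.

Periodic rate i = 0.118/12 = 0.00983333; n = 5 × 12 = 60 periods.
PMT = 8000 / ( [1 − (1+0.00983333)^(−60)] / 0.00983333 × (1+i) ) = 8000 / 45.604025 = 175.4231

A$175.42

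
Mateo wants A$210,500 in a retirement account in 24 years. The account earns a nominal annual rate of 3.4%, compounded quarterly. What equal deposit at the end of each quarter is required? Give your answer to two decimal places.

Periodic rate i = 0.034/4 = 0.0085; n = 24 × 4 = 96 periods.
FV-annuity factor = 147.488342; PMT = 210500 / 147.488342 = 1,427.2314

A$1,427.23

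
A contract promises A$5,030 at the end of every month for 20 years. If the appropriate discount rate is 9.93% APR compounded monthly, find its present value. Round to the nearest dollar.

A$523,746

i = 0.0993/12 = 0.008275 per month; n = 20·12 = 240.
PV = PMT · [1 − (1+i)^(−n)] / i = 5030 · 104.124537 = 523,746.4232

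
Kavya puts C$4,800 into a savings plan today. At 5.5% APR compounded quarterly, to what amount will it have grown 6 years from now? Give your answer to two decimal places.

Periodic rate i = 0.055/4 = 0.01375; n = 6 × 4 = 24 periods.
FV = 4,800 × (1 + 0.01375)^24 = 6,661.6537

C$6,661.65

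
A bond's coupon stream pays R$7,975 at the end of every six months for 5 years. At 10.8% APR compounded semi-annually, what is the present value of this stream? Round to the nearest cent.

R$60,401.95

i = 0.108/2 = 0.054 per half-year; n = 5·2 = 10.
PV = PMT · [1 − (1+i)^(−n)] / i = 7975 · 7.573913 = 60,401.9524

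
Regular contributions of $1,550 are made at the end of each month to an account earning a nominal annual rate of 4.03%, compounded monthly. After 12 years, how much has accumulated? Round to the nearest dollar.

Periodic rate i = 0.0403/12 = 0.00335833; n = 12 × 12 = 144 periods.
FV = 1550 × [(1+0.00335833)^144 − 1] / 0.00335833 = 1550 × 184.790820 = 286,425.7709

$286,426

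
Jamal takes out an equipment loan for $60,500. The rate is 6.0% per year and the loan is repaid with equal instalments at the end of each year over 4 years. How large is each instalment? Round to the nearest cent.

$17,459.79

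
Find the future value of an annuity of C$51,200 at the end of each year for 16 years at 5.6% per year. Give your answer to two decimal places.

FV = PMT · [(1+i)^n − 1] / i = 51200 · 24.843525 = 1,271,988.4625

C$1,271,988.46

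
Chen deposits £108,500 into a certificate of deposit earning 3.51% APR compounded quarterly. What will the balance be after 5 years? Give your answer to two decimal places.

£129,215.90

Periodic rate i = 0.0351/4 = 0.008775; n = 5 × 4 = 20 periods.
FV = PV·(1+i)^n = 108,500 × 1.190930 = 129,215.8991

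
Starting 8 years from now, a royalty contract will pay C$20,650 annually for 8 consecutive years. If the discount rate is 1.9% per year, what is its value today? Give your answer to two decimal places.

Value one period before first payment (t=7): 20650 × [1 − (1+0.019)^(−8)] / 0.019 = 20650 × 7.357156 = 151,925.2642
Discount back 7 years: 151,925.2642 × (1+0.019)^(−7) = 151,925.2642 × 0.876558 = 133,171.3224

C$133,171.32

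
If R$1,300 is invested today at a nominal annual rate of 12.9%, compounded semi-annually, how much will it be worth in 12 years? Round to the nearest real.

R$5,827

i = 0.129/2 = 0.0645 per half-year; n = 12·2 = 24.
FV = 1,300 × (1 + 0.0645)^24 = 5,826.9237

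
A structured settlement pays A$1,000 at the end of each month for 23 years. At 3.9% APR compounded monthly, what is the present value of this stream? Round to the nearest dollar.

A$182,035

With 12 periods per year: i = 0.00325, n = 276.
PV = 1000 × [1 − (1+0.00325)^(−276)] / 0.00325 = 1000 × 182.035460 = 182,035.4604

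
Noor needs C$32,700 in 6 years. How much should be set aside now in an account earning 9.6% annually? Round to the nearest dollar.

Discount factor = (1+0.096)^(−6) = 0.576948; PV = 32,700 × 0.576948 = 18,866.1997

C$18,866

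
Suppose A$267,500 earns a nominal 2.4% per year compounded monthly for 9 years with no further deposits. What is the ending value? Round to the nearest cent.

With 12 periods per year: i = 0.002, n = 108.
FV = PV·(1+i)^n = 267,500 × 1.240835 = 331,923.2787

A$331,923.28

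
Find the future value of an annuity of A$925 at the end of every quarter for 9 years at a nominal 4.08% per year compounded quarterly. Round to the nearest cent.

i = 0.0408/4 = 0.0102 per quarter; n = 9·4 = 36.
FV = PMT · [(1+i)^n − 1] / i = 925 · 43.235662 = 39,992.9869

A$39,992.99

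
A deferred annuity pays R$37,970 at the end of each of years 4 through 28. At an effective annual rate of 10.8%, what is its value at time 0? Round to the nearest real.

R$238,560

PV at t=3 (ordinary 25-year annuity): 37970 × a(25|0.108) = 37970 × 8.546271 = 324,501.9188
PV₀ = 324,501.9188 / (1+0.108)^3 = 324,501.9188 / 1.360252 = 238,560.1988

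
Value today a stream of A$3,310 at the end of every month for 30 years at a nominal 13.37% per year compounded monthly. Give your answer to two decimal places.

A$291,580.58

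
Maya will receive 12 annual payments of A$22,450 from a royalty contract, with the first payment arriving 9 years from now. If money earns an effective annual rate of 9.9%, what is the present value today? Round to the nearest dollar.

PV at t=8 (ordinary 12-year annuity): 22450 × a(12|0.099) = 22450 × 6.847198 = 153,719.5907
PV₀ = 153,719.5907 / (1+0.099)^8 = 153,719.5907 / 2.128049 = 72,235.0005

A$72,235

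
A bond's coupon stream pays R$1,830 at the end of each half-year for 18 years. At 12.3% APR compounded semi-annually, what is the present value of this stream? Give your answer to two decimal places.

Periodic rate i = 0.123/2 = 0.0615; n = 18 × 2 = 36 periods.
Annuity factor a(36|0.0615) = 14.363435; PV = 1830 × 14.363435 = 26,285.0863

R$26,285.09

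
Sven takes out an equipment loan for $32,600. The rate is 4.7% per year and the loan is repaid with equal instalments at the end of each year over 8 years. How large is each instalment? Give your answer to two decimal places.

$4,982.94

PMT = 32600 / ( [1 − (1+0.047)^(−8)] / 0.047 ) = 32600 / 6.542324 = 4,982.9391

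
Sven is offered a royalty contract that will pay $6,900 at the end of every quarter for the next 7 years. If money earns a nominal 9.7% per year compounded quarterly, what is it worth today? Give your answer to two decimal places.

$139,067.20

i = 0.097/4 = 0.02425 per quarter; n = 7·4 = 28.
Annuity factor a(28|0.02425) = 20.154666; PV = 6900 × 20.154666 = 139,067.1960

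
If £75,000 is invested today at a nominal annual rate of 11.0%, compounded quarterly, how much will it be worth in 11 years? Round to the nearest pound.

With 4 periods per year: i = 0.0275, n = 44.
FV = PV·(1+i)^n = 75,000 × 3.299138 = 247,435.3853

£247,435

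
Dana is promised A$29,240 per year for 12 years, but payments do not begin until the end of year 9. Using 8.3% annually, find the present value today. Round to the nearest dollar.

PV at t=8 (ordinary 12-year annuity): 29240 × a(12|0.083) = 29240 × 7.420330 = 216,970.4630
Discount back 8 years: 216,970.4630 × (1+0.083)^(−8) = 216,970.4630 × 0.528412 = 114,649.7106

A$114,650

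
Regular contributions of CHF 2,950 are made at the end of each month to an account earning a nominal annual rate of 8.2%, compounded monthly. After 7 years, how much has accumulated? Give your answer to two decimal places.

CHF 333,231.29

With 12 periods per year: i = 0.00683333, n = 84.
Accumulation factor s(84|0.00683333) = 112.959758; FV = 2950 × 112.959758 = 333,231.2865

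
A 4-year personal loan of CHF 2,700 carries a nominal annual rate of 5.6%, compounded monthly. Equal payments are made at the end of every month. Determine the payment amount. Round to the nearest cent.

With 12 periods per year: i = 0.00466667, n = 48.
PMT = 2700 / ( [1 − (1+0.00466667)^(−48)] / 0.00466667 ) = 2700 / 42.914631 = 62.9156

CHF 62.92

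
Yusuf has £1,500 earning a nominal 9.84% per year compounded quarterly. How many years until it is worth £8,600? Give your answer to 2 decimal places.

Periodic rate i = 0.0984/4 = 0.0246.
n = ln(8600/1500) / ln(1+0.0246) = ln(5.73333) / 0.024302 = 71.8573 quarters
= 71.8573/4 years

17.96 years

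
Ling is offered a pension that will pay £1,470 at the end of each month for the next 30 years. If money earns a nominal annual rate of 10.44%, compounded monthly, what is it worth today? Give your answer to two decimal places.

Periodic rate i = 0.1044/12 = 0.0087; n = 30 × 12 = 360 periods.
Annuity factor a(360|0.0087) = 109.859141; PV = 1470 × 109.859141 = 161,492.9371

£161,492.94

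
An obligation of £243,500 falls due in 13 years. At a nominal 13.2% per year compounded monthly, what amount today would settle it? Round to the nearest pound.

i = 0.132/12 = 0.011 per month; n = 13·12 = 156.
PV = 243,500 / (1 + 0.011)^156 = 243,500 / 5.510364 = 44,189.4599

£44,189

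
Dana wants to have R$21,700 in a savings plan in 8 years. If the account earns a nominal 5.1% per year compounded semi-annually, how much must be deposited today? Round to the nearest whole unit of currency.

Periodic rate i = 0.051/2 = 0.0255; n = 8 × 2 = 16 periods.
Discount factor = (1+0.0255)^(−16) = 0.668389; PV = 21,700 × 0.668389 = 14,504.0437

R$14,504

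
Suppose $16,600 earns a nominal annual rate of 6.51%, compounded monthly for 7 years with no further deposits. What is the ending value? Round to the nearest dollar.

$26,151

With 12 periods per year: i = 0.005425, n = 84.
16,600 × (1+0.005425)^84 = 16,600 × 1.575336 = 26,150.5719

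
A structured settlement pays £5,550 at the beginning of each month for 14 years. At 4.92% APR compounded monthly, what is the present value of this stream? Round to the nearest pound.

i = 0.0492/12 = 0.0041 per month; n = 14·12 = 168.
PV = PMT · [1 − (1+i)^(−n)] / i × (1+i) = 5550 · 121.744435 = 675,681.6150
Payments are at the start of each period, so multiply by (1+i).

£675,682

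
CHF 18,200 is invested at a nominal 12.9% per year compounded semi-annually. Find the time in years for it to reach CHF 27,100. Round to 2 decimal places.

3.18 years

Periodic rate i = 0.129/2 = 0.0645.
(1+i)^n = 27100/18200 = 1.48901, so n = ln 1.48901 / ln 1.0645 = 6.3693 half-years
= 6.3693/2 years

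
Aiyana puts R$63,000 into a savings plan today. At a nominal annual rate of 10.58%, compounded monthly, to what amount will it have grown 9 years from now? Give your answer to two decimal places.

i = 0.1058/12 = 0.00881667 per month; n = 9·12 = 108.
FV = PV·(1+i)^n = 63,000 × 2.580613 = 162,578.6073

R$162,578.61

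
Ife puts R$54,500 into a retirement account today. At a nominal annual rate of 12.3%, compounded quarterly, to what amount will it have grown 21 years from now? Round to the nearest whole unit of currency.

R$693,869

With 4 periods per year: i = 0.03075, n = 84.
FV = 54,500 × (1 + 0.03075)^84 = 693,868.7909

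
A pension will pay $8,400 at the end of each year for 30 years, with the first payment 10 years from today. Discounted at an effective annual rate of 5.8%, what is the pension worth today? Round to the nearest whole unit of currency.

$71,127

Value one period before first payment (t=9): 8400 × [1 − (1+0.058)^(−30)] / 0.058 = 8400 × 14.064491 = 118,141.7226
Discount back 9 years: 118,141.7226 × (1+0.058)^(−9) = 118,141.7226 × 0.602045 = 71,126.6394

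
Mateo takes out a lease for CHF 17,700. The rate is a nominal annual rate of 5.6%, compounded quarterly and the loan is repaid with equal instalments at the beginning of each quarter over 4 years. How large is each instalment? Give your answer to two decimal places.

i = 0.056/4 = 0.014 per quarter; n = 4·4 = 16.
Annuity-PV factor × (1+i) = 14.445310; PMT = 17700 / 14.445310 = 1,225.3112

CHF 1,225.31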